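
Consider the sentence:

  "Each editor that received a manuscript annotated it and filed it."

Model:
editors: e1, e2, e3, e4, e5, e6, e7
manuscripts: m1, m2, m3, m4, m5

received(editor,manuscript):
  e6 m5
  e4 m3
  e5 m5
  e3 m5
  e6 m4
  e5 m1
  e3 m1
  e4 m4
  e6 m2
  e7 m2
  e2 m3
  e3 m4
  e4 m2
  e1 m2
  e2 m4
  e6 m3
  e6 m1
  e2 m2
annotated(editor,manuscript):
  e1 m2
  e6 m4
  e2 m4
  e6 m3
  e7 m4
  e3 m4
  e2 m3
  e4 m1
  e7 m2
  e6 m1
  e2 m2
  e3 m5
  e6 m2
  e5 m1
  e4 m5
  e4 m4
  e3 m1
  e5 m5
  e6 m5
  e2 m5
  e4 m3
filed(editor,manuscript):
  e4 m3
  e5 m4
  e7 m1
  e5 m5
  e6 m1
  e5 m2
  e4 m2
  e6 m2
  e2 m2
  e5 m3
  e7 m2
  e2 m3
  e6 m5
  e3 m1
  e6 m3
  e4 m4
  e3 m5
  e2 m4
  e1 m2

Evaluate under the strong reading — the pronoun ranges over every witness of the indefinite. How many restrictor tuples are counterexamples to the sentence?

4

"it" takes "a manuscript" as antecedent — a donkey pronoun bound across the clause boundary.
Strong reading: for every (e,m) with received(e,m), annotated(e,m) ∧ filed(e,m).
Restrictor pairs: (e1,m2) ✓  (e2,m2) ✓  (e2,m3) ✓  (e2,m4) ✓  (e3,m1) ✓  (e3,m4) ✗  (e3,m5) ✓  (e4,m2) ✗  (e4,m3) ✓  (e4,m4) ✓  (e5,m1) ✗  (e5,m5) ✓  (e6,m1) ✓  (e6,m2) ✓  (e6,m3) ✓  (e6,m4) ✗  (e6,m5) ✓  (e7,m2) ✓
Counterexamples (restrictor pairs failing the scope): 4.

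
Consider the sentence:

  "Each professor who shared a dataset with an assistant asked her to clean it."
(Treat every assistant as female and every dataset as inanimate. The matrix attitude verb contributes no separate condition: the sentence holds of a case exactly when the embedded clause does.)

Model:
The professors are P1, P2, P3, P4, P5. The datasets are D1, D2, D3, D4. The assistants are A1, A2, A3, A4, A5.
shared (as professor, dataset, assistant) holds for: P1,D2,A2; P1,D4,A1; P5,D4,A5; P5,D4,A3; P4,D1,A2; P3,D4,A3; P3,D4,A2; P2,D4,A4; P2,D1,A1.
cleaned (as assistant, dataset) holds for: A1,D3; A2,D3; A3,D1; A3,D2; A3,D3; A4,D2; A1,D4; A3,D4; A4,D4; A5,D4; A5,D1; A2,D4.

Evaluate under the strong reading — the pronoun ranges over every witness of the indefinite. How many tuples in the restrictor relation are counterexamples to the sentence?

3

"her" takes "an assistant" as antecedent and "it" takes "a dataset"; both are donkey pronouns co-varying with the restrictor.
Strong reading: for every (p,d,a) with shared(p,d,a), cleaned(a,d).
Restrictor triples: (P1,D2,A2)→cleaned(A2,D2) ✗  (P1,D4,A1)→cleaned(A1,D4) ✓  (P2,D1,A1)→cleaned(A1,D1) ✗  (P2,D4,A4)→cleaned(A4,D4) ✓  (P3,D4,A2)→cleaned(A2,D4) ✓  (P3,D4,A3)→cleaned(A3,D4) ✓  (P4,D1,A2)→cleaned(A2,D1) ✗  (P5,D4,A3)→cleaned(A3,D4) ✓  (P5,D4,A5)→cleaned(A5,D4) ✓
Counterexamples (restrictor triples failing the scope): 3.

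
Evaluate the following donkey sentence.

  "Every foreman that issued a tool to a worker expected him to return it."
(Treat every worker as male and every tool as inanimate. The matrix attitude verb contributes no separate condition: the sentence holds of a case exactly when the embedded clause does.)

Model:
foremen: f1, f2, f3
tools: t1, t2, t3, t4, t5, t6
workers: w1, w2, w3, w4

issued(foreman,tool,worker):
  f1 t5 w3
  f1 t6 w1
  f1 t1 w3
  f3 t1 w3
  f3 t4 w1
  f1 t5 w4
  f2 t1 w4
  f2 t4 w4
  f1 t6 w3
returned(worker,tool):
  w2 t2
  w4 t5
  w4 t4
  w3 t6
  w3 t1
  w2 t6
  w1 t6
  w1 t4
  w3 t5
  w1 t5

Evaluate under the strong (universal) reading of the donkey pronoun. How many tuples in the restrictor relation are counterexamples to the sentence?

"him" takes "a worker" as antecedent and "it" takes "a tool"; both are donkey pronouns co-varying with the restrictor.
Strong reading: for every (f,t,w) with issued(f,t,w), returned(w,t).
Restrictor triples: (f1,t1,w3)→returned(w3,t1) ✓  (f1,t5,w3)→returned(w3,t5) ✓  (f1,t5,w4)→returned(w4,t5) ✓  (f1,t6,w1)→returned(w1,t6) ✓  (f1,t6,w3)→returned(w3,t6) ✓  (f2,t1,w4)→returned(w4,t1) ✗  (f2,t4,w4)→returned(w4,t4) ✓  (f3,t1,w3)→returned(w3,t1) ✓  (f3,t4,w1)→returned(w1,t4) ✓
Counterexamples (restrictor triples failing the scope): 1.

1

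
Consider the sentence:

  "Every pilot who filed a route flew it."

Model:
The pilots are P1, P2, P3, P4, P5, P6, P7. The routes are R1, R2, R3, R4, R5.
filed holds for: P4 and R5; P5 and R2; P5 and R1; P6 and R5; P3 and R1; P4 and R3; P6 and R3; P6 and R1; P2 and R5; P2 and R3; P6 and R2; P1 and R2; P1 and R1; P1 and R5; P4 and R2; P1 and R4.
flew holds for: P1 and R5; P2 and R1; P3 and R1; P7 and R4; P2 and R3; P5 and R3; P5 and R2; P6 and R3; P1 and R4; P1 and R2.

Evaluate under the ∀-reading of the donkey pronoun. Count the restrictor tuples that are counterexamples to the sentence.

9

"it" takes "a route" as antecedent — a donkey pronoun bound across the clause boundary.
Strong reading: for every (p,r) with filed(p,r), flew(p,r).
Restrictor pairs: (P1,R1) ✗  (P1,R2) ✓  (P1,R4) ✓  (P1,R5) ✓  (P2,R3) ✓  (P2,R5) ✗  (P3,R1) ✓  (P4,R2) ✗  (P4,R3) ✗  (P4,R5) ✗  (P5,R1) ✗  (P5,R2) ✓  (P6,R1) ✗  (P6,R2) ✗  (P6,R3) ✓  (P6,R5) ✗
Counterexamples (restrictor pairs failing the scope): 9.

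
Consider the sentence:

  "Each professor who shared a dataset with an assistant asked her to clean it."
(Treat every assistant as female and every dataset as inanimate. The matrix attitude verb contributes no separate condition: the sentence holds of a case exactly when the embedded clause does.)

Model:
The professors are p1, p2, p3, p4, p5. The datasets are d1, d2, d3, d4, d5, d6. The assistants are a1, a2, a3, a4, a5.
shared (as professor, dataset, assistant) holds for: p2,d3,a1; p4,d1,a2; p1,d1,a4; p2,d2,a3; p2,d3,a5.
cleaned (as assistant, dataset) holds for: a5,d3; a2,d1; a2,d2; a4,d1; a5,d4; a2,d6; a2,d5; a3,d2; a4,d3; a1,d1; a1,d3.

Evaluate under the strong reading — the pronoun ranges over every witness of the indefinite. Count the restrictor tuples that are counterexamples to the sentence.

"her" takes "an assistant" as antecedent and "it" takes "a dataset"; both are donkey pronouns co-varying with the restrictor.
Strong reading: for every (p,d,a) with shared(p,d,a), cleaned(a,d).
Restrictor triples: (p1,d1,a4)→cleaned(a4,d1) ✓  (p2,d2,a3)→cleaned(a3,d2) ✓  (p2,d3,a1)→cleaned(a1,d3) ✓  (p2,d3,a5)→cleaned(a5,d3) ✓  (p4,d1,a2)→cleaned(a2,d1) ✓
Counterexamples (restrictor triples failing the scope): 0.

0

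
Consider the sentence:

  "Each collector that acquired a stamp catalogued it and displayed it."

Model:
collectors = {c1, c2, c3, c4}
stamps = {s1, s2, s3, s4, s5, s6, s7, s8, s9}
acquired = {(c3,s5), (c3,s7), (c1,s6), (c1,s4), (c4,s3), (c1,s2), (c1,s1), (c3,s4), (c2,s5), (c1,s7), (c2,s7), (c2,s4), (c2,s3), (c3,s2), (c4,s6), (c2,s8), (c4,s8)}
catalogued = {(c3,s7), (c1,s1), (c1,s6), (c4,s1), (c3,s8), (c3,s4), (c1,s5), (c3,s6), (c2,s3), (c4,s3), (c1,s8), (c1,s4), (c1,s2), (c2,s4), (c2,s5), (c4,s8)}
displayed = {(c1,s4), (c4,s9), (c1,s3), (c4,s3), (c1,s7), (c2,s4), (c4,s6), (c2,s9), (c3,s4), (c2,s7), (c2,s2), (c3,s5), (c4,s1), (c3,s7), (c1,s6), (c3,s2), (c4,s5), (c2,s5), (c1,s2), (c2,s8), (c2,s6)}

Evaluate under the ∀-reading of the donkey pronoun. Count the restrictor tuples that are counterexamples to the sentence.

"it" takes "a stamp" as antecedent — a donkey pronoun bound across the clause boundary.
Strong reading: for every (c,s) with acquired(c,s), catalogued(c,s) ∧ displayed(c,s).
Restrictor pairs: (c1,s1) ✗  (c1,s2) ✓  (c1,s4) ✓  (c1,s6) ✓  (c1,s7) ✗  (c2,s3) ✗  (c2,s4) ✓  (c2,s5) ✓  (c2,s7) ✗  (c2,s8) ✗  (c3,s2) ✗  (c3,s4) ✓  (c3,s5) ✗  (c3,s7) ✓  (c4,s3) ✓  (c4,s6) ✗  (c4,s8) ✗
Counterexamples (restrictor pairs failing the scope): 9.

9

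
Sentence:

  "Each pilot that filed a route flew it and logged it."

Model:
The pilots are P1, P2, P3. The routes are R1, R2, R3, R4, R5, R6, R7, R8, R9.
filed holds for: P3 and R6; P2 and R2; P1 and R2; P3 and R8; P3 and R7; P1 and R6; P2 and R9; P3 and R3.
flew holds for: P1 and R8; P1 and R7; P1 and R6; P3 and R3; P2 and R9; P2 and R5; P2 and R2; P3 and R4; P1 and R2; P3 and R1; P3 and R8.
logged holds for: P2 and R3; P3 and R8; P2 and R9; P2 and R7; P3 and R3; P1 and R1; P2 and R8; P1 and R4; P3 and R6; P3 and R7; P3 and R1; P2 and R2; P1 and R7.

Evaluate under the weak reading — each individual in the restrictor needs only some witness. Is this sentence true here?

False

"it" takes "a route" as antecedent — a donkey pronoun bound across the clause boundary.
Weak reading: every pilot p with some filed-route has at least one filed-route r such that flew(p,r) ∧ logged(p,r).
Per pilot: P1:✗  P2:✓  P3:✓
P1 has no witness among its filed-routes.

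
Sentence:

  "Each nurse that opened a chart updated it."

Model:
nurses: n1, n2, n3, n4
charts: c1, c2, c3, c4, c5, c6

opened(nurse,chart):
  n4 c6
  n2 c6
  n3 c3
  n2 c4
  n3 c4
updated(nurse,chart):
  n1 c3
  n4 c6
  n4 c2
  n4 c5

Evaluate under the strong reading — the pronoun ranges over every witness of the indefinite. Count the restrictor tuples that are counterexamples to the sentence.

"it" takes "a chart" as antecedent — a donkey pronoun bound across the clause boundary.
Strong reading: for every (n,c) with opened(n,c), updated(n,c).
Restrictor pairs: (n2,c4) ✗  (n2,c6) ✗  (n3,c3) ✗  (n3,c4) ✗  (n4,c6) ✓
Counterexamples (restrictor pairs failing the scope): 4.

4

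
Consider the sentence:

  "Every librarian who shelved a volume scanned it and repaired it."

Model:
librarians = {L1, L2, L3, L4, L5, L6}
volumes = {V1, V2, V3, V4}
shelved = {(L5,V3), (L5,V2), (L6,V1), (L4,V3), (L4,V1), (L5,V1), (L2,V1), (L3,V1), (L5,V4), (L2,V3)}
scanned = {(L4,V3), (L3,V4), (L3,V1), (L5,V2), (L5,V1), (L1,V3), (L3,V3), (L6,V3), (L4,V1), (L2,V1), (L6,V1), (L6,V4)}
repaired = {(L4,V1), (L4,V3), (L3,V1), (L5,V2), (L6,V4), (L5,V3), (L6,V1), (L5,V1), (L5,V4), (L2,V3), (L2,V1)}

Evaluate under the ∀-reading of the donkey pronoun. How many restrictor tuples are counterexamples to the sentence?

"it" takes "a volume" as antecedent — a donkey pronoun bound across the clause boundary.
Strong reading: for every (l,v) with shelved(l,v), scanned(l,v) ∧ repaired(l,v).
Restrictor pairs: (L2,V1) ✓  (L2,V3) ✗  (L3,V1) ✓  (L4,V1) ✓  (L4,V3) ✓  (L5,V1) ✓  (L5,V2) ✓  (L5,V3) ✗  (L5,V4) ✗  (L6,V1) ✓
Counterexamples (restrictor pairs failing the scope): 3.

3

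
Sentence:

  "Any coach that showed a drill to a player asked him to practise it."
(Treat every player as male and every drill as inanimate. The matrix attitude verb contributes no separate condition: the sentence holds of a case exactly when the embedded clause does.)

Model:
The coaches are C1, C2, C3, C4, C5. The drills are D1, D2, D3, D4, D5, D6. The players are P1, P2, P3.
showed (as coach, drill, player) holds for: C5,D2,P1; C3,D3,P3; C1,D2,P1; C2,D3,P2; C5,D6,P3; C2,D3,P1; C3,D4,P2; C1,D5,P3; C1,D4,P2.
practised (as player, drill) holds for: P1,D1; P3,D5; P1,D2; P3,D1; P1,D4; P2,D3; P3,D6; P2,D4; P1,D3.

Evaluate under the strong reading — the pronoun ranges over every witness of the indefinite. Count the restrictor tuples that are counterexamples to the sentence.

1

"him" takes "a player" as antecedent and "it" takes "a drill"; both are donkey pronouns co-varying with the restrictor.
Strong reading: for every (c,d,p) with showed(c,d,p), practised(p,d).
Restrictor triples: (C1,D2,P1)→practised(P1,D2) ✓  (C1,D4,P2)→practised(P2,D4) ✓  (C1,D5,P3)→practised(P3,D5) ✓  (C2,D3,P1)→practised(P1,D3) ✓  (C2,D3,P2)→practised(P2,D3) ✓  (C3,D3,P3)→practised(P3,D3) ✗  (C3,D4,P2)→practised(P2,D4) ✓  (C5,D2,P1)→practised(P1,D2) ✓  (C5,D6,P3)→practised(P3,D6) ✓
Counterexamples (restrictor triples failing the scope): 1.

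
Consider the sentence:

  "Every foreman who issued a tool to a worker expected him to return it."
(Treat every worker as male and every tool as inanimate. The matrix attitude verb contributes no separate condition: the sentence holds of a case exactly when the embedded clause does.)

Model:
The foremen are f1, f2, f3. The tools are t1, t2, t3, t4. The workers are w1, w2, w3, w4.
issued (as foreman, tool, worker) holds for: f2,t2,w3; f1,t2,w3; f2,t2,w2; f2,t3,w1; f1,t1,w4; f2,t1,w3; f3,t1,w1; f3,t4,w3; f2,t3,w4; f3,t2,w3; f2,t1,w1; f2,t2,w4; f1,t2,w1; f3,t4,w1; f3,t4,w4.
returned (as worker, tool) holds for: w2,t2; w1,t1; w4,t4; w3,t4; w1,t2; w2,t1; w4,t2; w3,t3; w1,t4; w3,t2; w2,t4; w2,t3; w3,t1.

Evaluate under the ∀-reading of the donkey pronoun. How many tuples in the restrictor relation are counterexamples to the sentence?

"him" takes "a worker" as antecedent and "it" takes "a tool"; both are donkey pronouns co-varying with the restrictor.
Strong reading: for every (f,t,w) with issued(f,t,w), returned(w,t).
Restrictor triples: (f1,t1,w4)→returned(w4,t1) ✗  (f1,t2,w1)→returned(w1,t2) ✓  (f1,t2,w3)→returned(w3,t2) ✓  (f2,t1,w1)→returned(w1,t1) ✓  (f2,t1,w3)→returned(w3,t1) ✓  (f2,t2,w2)→returned(w2,t2) ✓  (f2,t2,w3)→returned(w3,t2) ✓  (f2,t2,w4)→returned(w4,t2) ✓  (f2,t3,w1)→returned(w1,t3) ✗  (f2,t3,w4)→returned(w4,t3) ✗  (f3,t1,w1)→returned(w1,t1) ✓  (f3,t2,w3)→returned(w3,t2) ✓  (f3,t4,w1)→returned(w1,t4) ✓  (f3,t4,w3)→returned(w3,t4) ✓  (f3,t4,w4)→returned(w4,t4) ✓
Counterexamples (restrictor triples failing the scope): 3.

3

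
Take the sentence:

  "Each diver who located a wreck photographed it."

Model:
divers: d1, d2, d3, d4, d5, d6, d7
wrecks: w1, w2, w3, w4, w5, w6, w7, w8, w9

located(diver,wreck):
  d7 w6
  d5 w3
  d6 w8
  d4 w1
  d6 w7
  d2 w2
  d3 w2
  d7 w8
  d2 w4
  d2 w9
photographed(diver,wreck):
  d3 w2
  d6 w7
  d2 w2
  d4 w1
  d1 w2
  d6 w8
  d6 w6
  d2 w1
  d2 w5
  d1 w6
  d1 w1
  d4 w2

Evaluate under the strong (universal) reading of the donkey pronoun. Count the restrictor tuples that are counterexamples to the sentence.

"it" takes "a wreck" as antecedent — a donkey pronoun bound across the clause boundary.
Strong reading: for every (d,w) with located(d,w), photographed(d,w).
Restrictor pairs: (d2,w2) ✓  (d2,w4) ✗  (d2,w9) ✗  (d3,w2) ✓  (d4,w1) ✓  (d5,w3) ✗  (d6,w7) ✓  (d6,w8) ✓  (d7,w6) ✗  (d7,w8) ✗
Counterexamples (restrictor pairs failing the scope): 5.

5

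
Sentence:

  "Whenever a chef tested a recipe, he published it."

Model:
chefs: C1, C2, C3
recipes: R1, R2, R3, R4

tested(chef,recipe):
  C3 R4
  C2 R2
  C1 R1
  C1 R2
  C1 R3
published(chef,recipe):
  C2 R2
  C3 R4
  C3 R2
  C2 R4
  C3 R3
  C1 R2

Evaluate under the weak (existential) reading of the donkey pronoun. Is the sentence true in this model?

"it" takes "a recipe" as antecedent — a donkey pronoun bound across the clause boundary.
Weak reading: every chef c with some tested-recipe has at least one tested-recipe r such that published(c,r).
Per chef: C1:✓  C2:✓  C3:✓
Every chef in the restrictor has a witness.

True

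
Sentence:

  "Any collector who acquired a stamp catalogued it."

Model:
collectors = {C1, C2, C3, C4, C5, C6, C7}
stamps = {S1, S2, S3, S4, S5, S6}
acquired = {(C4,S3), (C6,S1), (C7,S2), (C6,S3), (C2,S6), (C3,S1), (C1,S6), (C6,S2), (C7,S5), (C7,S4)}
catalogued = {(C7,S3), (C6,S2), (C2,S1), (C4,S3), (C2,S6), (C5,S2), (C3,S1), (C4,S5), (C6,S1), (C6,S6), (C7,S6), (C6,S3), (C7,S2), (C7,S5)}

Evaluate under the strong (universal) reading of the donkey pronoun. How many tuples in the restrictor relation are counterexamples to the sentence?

"it" takes "a stamp" as antecedent — a donkey pronoun bound across the clause boundary.
Strong reading: for every (c,s) with acquired(c,s), catalogued(c,s).
Restrictor pairs: (C1,S6) ✗  (C2,S6) ✓  (C3,S1) ✓  (C4,S3) ✓  (C6,S1) ✓  (C6,S2) ✓  (C6,S3) ✓  (C7,S2) ✓  (C7,S4) ✗  (C7,S5) ✓
Counterexamples (restrictor pairs failing the scope): 2.

2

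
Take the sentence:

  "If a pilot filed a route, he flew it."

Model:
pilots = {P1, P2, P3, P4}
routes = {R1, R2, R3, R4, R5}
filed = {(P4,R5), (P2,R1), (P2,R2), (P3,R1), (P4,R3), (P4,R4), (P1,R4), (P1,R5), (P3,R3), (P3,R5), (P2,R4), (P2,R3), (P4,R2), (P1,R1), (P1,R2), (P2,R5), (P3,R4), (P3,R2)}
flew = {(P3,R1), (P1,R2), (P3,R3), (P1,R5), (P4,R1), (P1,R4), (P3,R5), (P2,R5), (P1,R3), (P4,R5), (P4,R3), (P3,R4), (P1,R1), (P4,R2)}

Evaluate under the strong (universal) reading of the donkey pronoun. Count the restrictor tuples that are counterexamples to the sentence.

"it" takes "a route" as antecedent — a donkey pronoun bound across the clause boundary.
Strong reading: for every (p,r) with filed(p,r), flew(p,r).
Restrictor pairs: (P1,R1) ✓  (P1,R2) ✓  (P1,R4) ✓  (P1,R5) ✓  (P2,R1) ✗  (P2,R2) ✗  (P2,R3) ✗  (P2,R4) ✗  (P2,R5) ✓  (P3,R1) ✓  (P3,R2) ✗  (P3,R3) ✓  (P3,R4) ✓  (P3,R5) ✓  (P4,R2) ✓  (P4,R3) ✓  (P4,R4) ✗  (P4,R5) ✓
Counterexamples (restrictor pairs failing the scope): 6.

6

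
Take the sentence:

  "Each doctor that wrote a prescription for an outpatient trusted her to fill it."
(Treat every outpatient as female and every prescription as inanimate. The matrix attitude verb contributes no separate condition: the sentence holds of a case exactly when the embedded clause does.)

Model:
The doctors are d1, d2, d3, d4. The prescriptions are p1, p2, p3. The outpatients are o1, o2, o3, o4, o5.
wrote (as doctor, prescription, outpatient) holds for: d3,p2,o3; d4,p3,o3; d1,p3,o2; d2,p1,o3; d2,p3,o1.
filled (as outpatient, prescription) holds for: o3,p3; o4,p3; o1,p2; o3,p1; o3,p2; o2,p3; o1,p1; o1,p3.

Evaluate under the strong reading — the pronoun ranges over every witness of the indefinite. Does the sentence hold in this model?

True

"her" takes "an outpatient" as antecedent and "it" takes "a prescription"; both are donkey pronouns co-varying with the restrictor.
Strong reading: for every (d,p,o) with wrote(d,p,o), filled(o,p).
Restrictor triples: (d1,p3,o2)→filled(o2,p3) ✓  (d2,p1,o3)→filled(o3,p1) ✓  (d2,p3,o1)→filled(o1,p3) ✓  (d3,p2,o3)→filled(o3,p2) ✓  (d4,p3,o3)→filled(o3,p3) ✓
Every restrictor triple satisfies the scope.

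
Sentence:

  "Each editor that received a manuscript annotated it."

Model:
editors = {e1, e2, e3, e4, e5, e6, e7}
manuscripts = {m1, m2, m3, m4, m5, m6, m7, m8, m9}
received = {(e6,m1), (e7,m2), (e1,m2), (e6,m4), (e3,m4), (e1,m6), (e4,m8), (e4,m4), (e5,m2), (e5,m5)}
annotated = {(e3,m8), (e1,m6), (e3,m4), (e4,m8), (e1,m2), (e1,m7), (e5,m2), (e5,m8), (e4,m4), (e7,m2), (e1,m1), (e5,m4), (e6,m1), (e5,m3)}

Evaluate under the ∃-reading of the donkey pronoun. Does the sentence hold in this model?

True

"it" takes "a manuscript" as antecedent — a donkey pronoun bound across the clause boundary.
Weak reading: every editor e with some received-manuscript has at least one received-manuscript m such that annotated(e,m).
Per editor: e1:✓  e3:✓  e4:✓  e5:✓  e6:✓  e7:✓
Every editor in the restrictor has a witness.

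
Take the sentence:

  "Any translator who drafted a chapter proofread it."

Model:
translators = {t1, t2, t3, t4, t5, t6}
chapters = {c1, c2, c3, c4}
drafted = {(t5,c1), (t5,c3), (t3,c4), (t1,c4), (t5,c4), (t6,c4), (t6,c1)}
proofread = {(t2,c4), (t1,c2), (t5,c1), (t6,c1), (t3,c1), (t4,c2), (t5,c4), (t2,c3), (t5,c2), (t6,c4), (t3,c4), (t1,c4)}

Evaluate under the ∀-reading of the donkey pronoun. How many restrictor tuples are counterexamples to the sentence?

"it" takes "a chapter" as antecedent — a donkey pronoun bound across the clause boundary.
Strong reading: for every (t,c) with drafted(t,c), proofread(t,c).
Restrictor pairs: (t1,c4) ✓  (t3,c4) ✓  (t5,c1) ✓  (t5,c3) ✗  (t5,c4) ✓  (t6,c1) ✓  (t6,c4) ✓
Counterexamples (restrictor pairs failing the scope): 1.

1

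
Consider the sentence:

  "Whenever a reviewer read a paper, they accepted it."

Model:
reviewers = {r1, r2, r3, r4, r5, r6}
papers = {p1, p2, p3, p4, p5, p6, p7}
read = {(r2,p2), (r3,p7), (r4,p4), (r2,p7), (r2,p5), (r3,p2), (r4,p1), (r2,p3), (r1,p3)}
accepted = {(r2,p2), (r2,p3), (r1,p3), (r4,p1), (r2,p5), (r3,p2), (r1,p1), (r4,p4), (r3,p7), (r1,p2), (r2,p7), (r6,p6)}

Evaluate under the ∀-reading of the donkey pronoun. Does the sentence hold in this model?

True

"it" takes "a paper" as antecedent — a donkey pronoun bound across the clause boundary.
Strong reading: for every (r,p) with read(r,p), accepted(r,p).
Restrictor pairs: (r1,p3) ✓  (r2,p2) ✓  (r2,p3) ✓  (r2,p5) ✓  (r2,p7) ✓  (r3,p2) ✓  (r3,p7) ✓  (r4,p1) ✓  (r4,p4) ✓
Every restrictor pair satisfies the scope.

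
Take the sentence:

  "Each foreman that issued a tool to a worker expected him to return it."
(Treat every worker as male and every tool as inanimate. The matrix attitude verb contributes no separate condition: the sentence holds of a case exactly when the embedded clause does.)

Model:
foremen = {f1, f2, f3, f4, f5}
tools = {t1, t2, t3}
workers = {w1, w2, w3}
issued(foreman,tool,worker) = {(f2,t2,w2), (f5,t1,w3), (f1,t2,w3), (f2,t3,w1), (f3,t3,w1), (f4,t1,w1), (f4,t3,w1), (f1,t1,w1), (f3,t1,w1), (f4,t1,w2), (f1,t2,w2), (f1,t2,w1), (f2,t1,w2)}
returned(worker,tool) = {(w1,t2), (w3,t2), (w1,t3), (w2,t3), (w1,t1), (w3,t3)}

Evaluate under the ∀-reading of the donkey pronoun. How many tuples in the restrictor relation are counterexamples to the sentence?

"him" takes "a worker" as antecedent and "it" takes "a tool"; both are donkey pronouns co-varying with the restrictor.
Strong reading: for every (f,t,w) with issued(f,t,w), returned(w,t).
Restrictor triples: (f1,t1,w1)→returned(w1,t1) ✓  (f1,t2,w1)→returned(w1,t2) ✓  (f1,t2,w2)→returned(w2,t2) ✗  (f1,t2,w3)→returned(w3,t2) ✓  (f2,t1,w2)→returned(w2,t1) ✗  (f2,t2,w2)→returned(w2,t2) ✗  (f2,t3,w1)→returned(w1,t3) ✓  (f3,t1,w1)→returned(w1,t1) ✓  (f3,t3,w1)→returned(w1,t3) ✓  (f4,t1,w1)→returned(w1,t1) ✓  (f4,t1,w2)→returned(w2,t1) ✗  (f4,t3,w1)→returned(w1,t3) ✓  (f5,t1,w3)→returned(w3,t1) ✗
Counterexamples (restrictor triples failing the scope): 5.

5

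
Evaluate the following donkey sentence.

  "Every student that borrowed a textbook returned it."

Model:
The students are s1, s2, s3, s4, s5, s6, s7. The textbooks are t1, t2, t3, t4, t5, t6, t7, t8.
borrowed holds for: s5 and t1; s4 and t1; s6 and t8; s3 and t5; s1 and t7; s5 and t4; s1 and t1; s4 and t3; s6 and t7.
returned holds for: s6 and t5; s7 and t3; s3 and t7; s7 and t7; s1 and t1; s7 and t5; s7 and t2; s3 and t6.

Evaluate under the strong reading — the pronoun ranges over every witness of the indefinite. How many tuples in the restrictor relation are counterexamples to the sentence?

"it" takes "a textbook" as antecedent — a donkey pronoun bound across the clause boundary.
Strong reading: for every (s,t) with borrowed(s,t), returned(s,t).
Restrictor pairs: (s1,t1) ✓  (s1,t7) ✗  (s3,t5) ✗  (s4,t1) ✗  (s4,t3) ✗  (s5,t1) ✗  (s5,t4) ✗  (s6,t7) ✗  (s6,t8) ✗
Counterexamples (restrictor pairs failing the scope): 8.

8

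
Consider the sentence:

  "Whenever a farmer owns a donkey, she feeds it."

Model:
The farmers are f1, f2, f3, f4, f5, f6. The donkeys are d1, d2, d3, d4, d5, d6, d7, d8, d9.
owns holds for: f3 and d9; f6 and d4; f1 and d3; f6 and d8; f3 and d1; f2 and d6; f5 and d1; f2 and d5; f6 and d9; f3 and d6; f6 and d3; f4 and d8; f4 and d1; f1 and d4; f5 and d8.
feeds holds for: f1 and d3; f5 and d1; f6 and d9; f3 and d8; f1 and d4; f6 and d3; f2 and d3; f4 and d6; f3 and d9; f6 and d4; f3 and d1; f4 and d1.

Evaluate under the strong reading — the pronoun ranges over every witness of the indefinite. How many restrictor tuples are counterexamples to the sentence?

6

"it" takes "a donkey" as antecedent — a donkey pronoun bound across the clause boundary.
Strong reading: for every (f,d) with owns(f,d), feeds(f,d).
Restrictor pairs: (f1,d3) ✓  (f1,d4) ✓  (f2,d5) ✗  (f2,d6) ✗  (f3,d1) ✓  (f3,d6) ✗  (f3,d9) ✓  (f4,d1) ✓  (f4,d8) ✗  (f5,d1) ✓  (f5,d8) ✗  (f6,d3) ✓  (f6,d4) ✓  (f6,d8) ✗  (f6,d9) ✓
Counterexamples (restrictor pairs failing the scope): 6.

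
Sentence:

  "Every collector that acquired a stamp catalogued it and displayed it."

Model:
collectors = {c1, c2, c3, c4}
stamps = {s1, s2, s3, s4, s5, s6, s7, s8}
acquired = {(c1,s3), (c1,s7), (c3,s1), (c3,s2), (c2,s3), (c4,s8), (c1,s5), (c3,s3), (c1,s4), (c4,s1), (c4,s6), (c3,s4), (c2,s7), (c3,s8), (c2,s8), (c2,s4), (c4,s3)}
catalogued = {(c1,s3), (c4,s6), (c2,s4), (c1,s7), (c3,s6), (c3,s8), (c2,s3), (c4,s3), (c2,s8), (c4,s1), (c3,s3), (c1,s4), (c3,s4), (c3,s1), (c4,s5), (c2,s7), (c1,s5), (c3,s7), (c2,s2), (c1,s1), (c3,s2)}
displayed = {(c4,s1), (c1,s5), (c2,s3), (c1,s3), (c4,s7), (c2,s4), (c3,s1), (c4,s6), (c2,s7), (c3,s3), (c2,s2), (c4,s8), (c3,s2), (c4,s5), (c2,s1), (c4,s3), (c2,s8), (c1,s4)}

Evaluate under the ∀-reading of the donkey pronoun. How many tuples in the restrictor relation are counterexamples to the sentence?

"it" takes "a stamp" as antecedent — a donkey pronoun bound across the clause boundary.
Strong reading: for every (c,s) with acquired(c,s), catalogued(c,s) ∧ displayed(c,s).
Restrictor pairs: (c1,s3) ✓  (c1,s4) ✓  (c1,s5) ✓  (c1,s7) ✗  (c2,s3) ✓  (c2,s4) ✓  (c2,s7) ✓  (c2,s8) ✓  (c3,s1) ✓  (c3,s2) ✓  (c3,s3) ✓  (c3,s4) ✗  (c3,s8) ✗  (c4,s1) ✓  (c4,s3) ✓  (c4,s6) ✓  (c4,s8) ✗
Counterexamples (restrictor pairs failing the scope): 4.

4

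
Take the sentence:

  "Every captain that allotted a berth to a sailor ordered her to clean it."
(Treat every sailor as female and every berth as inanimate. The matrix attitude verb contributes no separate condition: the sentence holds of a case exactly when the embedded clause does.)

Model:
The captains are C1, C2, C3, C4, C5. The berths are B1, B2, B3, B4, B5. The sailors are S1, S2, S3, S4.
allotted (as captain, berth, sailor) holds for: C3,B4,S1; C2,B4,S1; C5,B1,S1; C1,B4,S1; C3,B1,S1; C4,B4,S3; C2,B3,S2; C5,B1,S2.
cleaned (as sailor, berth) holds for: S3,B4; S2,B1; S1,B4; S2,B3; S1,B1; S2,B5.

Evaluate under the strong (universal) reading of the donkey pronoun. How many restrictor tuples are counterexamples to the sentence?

0

"her" takes "a sailor" as antecedent and "it" takes "a berth"; both are donkey pronouns co-varying with the restrictor.
Strong reading: for every (c,b,s) with allotted(c,b,s), cleaned(s,b).
Restrictor triples: (C1,B4,S1)→cleaned(S1,B4) ✓  (C2,B3,S2)→cleaned(S2,B3) ✓  (C2,B4,S1)→cleaned(S1,B4) ✓  (C3,B1,S1)→cleaned(S1,B1) ✓  (C3,B4,S1)→cleaned(S1,B4) ✓  (C4,B4,S3)→cleaned(S3,B4) ✓  (C5,B1,S1)→cleaned(S1,B1) ✓  (C5,B1,S2)→cleaned(S2,B1) ✓
Counterexamples (restrictor triples failing the scope): 0.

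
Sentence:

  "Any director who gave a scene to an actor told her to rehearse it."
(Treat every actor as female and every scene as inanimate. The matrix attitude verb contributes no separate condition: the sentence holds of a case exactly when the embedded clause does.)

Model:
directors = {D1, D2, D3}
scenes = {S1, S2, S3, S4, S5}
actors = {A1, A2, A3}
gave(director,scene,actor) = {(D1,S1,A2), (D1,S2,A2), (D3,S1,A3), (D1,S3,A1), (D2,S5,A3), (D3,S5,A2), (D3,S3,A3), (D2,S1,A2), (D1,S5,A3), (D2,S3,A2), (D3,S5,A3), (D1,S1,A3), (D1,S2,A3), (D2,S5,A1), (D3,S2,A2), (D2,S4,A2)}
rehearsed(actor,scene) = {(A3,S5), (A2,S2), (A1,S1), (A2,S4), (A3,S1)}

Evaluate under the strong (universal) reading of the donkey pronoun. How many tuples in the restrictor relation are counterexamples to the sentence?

"her" takes "an actor" as antecedent and "it" takes "a scene"; both are donkey pronouns co-varying with the restrictor.
Strong reading: for every (d,s,a) with gave(d,s,a), rehearsed(a,s).
Restrictor triples: (D1,S1,A2)→rehearsed(A2,S1) ✗  (D1,S1,A3)→rehearsed(A3,S1) ✓  (D1,S2,A2)→rehearsed(A2,S2) ✓  (D1,S2,A3)→rehearsed(A3,S2) ✗  (D1,S3,A1)→rehearsed(A1,S3) ✗  (D1,S5,A3)→rehearsed(A3,S5) ✓  (D2,S1,A2)→rehearsed(A2,S1) ✗  (D2,S3,A2)→rehearsed(A2,S3) ✗  (D2,S4,A2)→rehearsed(A2,S4) ✓  (D2,S5,A1)→rehearsed(A1,S5) ✗  (D2,S5,A3)→rehearsed(A3,S5) ✓  (D3,S1,A3)→rehearsed(A3,S1) ✓  (D3,S2,A2)→rehearsed(A2,S2) ✓  (D3,S3,A3)→rehearsed(A3,S3) ✗  (D3,S5,A2)→rehearsed(A2,S5) ✗  (D3,S5,A3)→rehearsed(A3,S5) ✓
Counterexamples (restrictor triples failing the scope): 8.

8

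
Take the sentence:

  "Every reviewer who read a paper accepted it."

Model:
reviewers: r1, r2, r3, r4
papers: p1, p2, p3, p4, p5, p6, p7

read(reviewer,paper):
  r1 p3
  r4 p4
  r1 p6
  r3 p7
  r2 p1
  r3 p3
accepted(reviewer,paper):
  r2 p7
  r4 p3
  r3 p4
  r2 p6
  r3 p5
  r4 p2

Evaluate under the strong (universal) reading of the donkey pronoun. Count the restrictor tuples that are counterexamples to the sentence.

"it" takes "a paper" as antecedent — a donkey pronoun bound across the clause boundary.
Strong reading: for every (r,p) with read(r,p), accepted(r,p).
Restrictor pairs: (r1,p3) ✗  (r1,p6) ✗  (r2,p1) ✗  (r3,p3) ✗  (r3,p7) ✗  (r4,p4) ✗
Counterexamples (restrictor pairs failing the scope): 6.

6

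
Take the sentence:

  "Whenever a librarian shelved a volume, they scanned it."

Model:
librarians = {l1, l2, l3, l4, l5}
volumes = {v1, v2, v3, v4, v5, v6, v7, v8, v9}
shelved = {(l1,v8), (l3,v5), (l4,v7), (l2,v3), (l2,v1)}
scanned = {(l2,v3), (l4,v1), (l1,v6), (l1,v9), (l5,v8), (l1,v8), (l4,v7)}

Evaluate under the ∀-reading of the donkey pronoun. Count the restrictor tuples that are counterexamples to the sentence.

"it" takes "a volume" as antecedent — a donkey pronoun bound across the clause boundary.
Strong reading: for every (l,v) with shelved(l,v), scanned(l,v).
Restrictor pairs: (l1,v8) ✓  (l2,v1) ✗  (l2,v3) ✓  (l3,v5) ✗  (l4,v7) ✓
Counterexamples (restrictor pairs failing the scope): 2.

2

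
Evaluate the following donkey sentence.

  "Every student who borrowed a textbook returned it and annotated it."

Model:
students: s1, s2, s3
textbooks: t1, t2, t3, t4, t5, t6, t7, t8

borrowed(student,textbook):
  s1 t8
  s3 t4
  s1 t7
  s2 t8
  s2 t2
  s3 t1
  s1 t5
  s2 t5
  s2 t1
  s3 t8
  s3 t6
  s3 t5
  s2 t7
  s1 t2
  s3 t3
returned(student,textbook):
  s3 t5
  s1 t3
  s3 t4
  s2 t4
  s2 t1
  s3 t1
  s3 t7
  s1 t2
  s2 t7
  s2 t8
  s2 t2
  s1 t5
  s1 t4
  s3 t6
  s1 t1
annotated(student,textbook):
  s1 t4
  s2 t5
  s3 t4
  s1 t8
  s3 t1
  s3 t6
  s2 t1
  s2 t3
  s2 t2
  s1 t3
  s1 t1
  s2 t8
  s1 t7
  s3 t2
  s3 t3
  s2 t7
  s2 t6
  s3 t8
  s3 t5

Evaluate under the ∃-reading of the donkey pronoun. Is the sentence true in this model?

False

"it" takes "a textbook" as antecedent — a donkey pronoun bound across the clause boundary.
Weak reading: every student s with some borrowed-textbook has at least one borrowed-textbook t such that returned(s,t) ∧ annotated(s,t).
Per student: s1:✗  s2:✓  s3:✓
s1 has no witness among its borrowed-textbooks.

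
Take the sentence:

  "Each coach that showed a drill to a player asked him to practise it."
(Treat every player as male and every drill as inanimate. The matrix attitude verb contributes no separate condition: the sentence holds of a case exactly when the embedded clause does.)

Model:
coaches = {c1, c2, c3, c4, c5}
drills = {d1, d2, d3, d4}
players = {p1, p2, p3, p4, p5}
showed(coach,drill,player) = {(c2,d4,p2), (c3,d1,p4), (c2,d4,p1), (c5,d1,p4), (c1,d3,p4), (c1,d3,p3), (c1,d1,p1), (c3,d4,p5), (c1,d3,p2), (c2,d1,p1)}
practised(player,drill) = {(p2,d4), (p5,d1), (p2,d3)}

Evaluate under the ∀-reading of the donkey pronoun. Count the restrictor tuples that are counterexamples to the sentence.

"him" takes "a player" as antecedent and "it" takes "a drill"; both are donkey pronouns co-varying with the restrictor.
Strong reading: for every (c,d,p) with showed(c,d,p), practised(p,d).
Restrictor triples: (c1,d1,p1)→practised(p1,d1) ✗  (c1,d3,p2)→practised(p2,d3) ✓  (c1,d3,p3)→practised(p3,d3) ✗  (c1,d3,p4)→practised(p4,d3) ✗  (c2,d1,p1)→practised(p1,d1) ✗  (c2,d4,p1)→practised(p1,d4) ✗  (c2,d4,p2)→practised(p2,d4) ✓  (c3,d1,p4)→practised(p4,d1) ✗  (c3,d4,p5)→practised(p5,d4) ✗  (c5,d1,p4)→practised(p4,d1) ✗
Counterexamples (restrictor triples failing the scope): 8.

8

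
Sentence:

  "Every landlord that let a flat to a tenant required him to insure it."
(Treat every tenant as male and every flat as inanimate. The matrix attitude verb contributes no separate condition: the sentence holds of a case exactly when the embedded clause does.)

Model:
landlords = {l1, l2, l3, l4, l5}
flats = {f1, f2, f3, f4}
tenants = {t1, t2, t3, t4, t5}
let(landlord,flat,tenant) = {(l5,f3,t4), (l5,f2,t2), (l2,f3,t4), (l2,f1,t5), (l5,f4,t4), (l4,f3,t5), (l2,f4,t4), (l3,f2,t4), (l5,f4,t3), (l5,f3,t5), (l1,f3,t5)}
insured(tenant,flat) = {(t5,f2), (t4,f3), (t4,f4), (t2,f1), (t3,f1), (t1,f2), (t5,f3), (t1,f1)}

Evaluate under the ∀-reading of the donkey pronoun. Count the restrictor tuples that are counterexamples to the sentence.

"him" takes "a tenant" as antecedent and "it" takes "a flat"; both are donkey pronouns co-varying with the restrictor.
Strong reading: for every (l,f,t) with let(l,f,t), insured(t,f).
Restrictor triples: (l1,f3,t5)→insured(t5,f3) ✓  (l2,f1,t5)→insured(t5,f1) ✗  (l2,f3,t4)→insured(t4,f3) ✓  (l2,f4,t4)→insured(t4,f4) ✓  (l3,f2,t4)→insured(t4,f2) ✗  (l4,f3,t5)→insured(t5,f3) ✓  (l5,f2,t2)→insured(t2,f2) ✗  (l5,f3,t4)→insured(t4,f3) ✓  (l5,f3,t5)→insured(t5,f3) ✓  (l5,f4,t3)→insured(t3,f4) ✗  (l5,f4,t4)→insured(t4,f4) ✓
Counterexamples (restrictor triples failing the scope): 4.

4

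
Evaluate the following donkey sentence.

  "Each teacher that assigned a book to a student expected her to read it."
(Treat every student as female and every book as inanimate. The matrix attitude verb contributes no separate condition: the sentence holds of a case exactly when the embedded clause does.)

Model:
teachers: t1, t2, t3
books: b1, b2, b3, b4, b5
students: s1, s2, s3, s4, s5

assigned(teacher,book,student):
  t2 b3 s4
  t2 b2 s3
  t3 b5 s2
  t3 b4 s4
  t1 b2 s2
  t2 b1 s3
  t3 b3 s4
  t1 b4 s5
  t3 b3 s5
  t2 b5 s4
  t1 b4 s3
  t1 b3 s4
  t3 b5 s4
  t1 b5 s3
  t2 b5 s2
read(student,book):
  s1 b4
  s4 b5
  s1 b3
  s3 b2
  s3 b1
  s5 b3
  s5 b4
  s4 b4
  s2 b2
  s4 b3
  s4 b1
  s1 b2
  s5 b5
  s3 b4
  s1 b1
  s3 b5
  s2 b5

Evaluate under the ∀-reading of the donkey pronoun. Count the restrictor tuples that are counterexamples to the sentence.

"her" takes "a student" as antecedent and "it" takes "a book"; both are donkey pronouns co-varying with the restrictor.
Strong reading: for every (t,b,s) with assigned(t,b,s), read(s,b).
Restrictor triples: (t1,b2,s2)→read(s2,b2) ✓  (t1,b3,s4)→read(s4,b3) ✓  (t1,b4,s3)→read(s3,b4) ✓  (t1,b4,s5)→read(s5,b4) ✓  (t1,b5,s3)→read(s3,b5) ✓  (t2,b1,s3)→read(s3,b1) ✓  (t2,b2,s3)→read(s3,b2) ✓  (t2,b3,s4)→read(s4,b3) ✓  (t2,b5,s2)→read(s2,b5) ✓  (t2,b5,s4)→read(s4,b5) ✓  (t3,b3,s4)→read(s4,b3) ✓  (t3,b3,s5)→read(s5,b3) ✓  (t3,b4,s4)→read(s4,b4) ✓  (t3,b5,s2)→read(s2,b5) ✓  (t3,b5,s4)→read(s4,b5) ✓
Counterexamples (restrictor triples failing the scope): 0.

0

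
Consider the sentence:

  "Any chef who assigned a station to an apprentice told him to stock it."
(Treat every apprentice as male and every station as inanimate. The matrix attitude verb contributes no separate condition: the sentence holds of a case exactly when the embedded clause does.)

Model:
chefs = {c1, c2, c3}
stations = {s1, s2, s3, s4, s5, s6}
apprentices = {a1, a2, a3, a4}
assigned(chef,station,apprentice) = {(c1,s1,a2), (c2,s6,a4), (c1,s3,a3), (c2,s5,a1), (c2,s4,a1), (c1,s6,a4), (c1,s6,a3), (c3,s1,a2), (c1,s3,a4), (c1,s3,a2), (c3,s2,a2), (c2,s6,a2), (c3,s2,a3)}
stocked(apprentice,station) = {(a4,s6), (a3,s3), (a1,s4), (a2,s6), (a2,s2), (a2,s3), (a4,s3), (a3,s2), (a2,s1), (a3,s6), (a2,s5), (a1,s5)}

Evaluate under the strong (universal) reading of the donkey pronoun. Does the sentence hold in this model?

True

"him" takes "an apprentice" as antecedent and "it" takes "a station"; both are donkey pronouns co-varying with the restrictor.
Strong reading: for every (c,s,a) with assigned(c,s,a), stocked(a,s).
Restrictor triples: (c1,s1,a2)→stocked(a2,s1) ✓  (c1,s3,a2)→stocked(a2,s3) ✓  (c1,s3,a3)→stocked(a3,s3) ✓  (c1,s3,a4)→stocked(a4,s3) ✓  (c1,s6,a3)→stocked(a3,s6) ✓  (c1,s6,a4)→stocked(a4,s6) ✓  (c2,s4,a1)→stocked(a1,s4) ✓  (c2,s5,a1)→stocked(a1,s5) ✓  (c2,s6,a2)→stocked(a2,s6) ✓  (c2,s6,a4)→stocked(a4,s6) ✓  (c3,s1,a2)→stocked(a2,s1) ✓  (c3,s2,a2)→stocked(a2,s2) ✓  (c3,s2,a3)→stocked(a3,s2) ✓
Every restrictor triple satisfies the scope.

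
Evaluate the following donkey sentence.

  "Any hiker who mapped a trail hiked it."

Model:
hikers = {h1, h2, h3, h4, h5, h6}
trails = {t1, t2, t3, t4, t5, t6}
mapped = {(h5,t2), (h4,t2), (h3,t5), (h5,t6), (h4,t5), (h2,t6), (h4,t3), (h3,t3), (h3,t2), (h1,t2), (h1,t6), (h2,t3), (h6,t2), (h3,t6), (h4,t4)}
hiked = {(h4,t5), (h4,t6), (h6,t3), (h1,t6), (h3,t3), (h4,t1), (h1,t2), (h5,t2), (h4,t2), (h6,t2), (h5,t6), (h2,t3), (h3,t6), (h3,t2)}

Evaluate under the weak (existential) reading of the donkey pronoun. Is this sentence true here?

True

"it" takes "a trail" as antecedent — a donkey pronoun bound across the clause boundary.
Weak reading: every hiker h with some mapped-trail has at least one mapped-trail t such that hiked(h,t).
Per hiker: h1:✓  h2:✓  h3:✓  h4:✓  h5:✓  h6:✓
Every hiker in the restrictor has a witness.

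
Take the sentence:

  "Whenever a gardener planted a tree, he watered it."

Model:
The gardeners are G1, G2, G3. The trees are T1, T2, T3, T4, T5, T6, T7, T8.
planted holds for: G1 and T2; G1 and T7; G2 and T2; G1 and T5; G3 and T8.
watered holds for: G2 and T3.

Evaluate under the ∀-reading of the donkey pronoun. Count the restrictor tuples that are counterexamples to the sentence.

5

"it" takes "a tree" as antecedent — a donkey pronoun bound across the clause boundary.
Strong reading: for every (g,t) with planted(g,t), watered(g,t).
Restrictor pairs: (G1,T2) ✗  (G1,T5) ✗  (G1,T7) ✗  (G2,T2) ✗  (G3,T8) ✗
Counterexamples (restrictor pairs failing the scope): 5.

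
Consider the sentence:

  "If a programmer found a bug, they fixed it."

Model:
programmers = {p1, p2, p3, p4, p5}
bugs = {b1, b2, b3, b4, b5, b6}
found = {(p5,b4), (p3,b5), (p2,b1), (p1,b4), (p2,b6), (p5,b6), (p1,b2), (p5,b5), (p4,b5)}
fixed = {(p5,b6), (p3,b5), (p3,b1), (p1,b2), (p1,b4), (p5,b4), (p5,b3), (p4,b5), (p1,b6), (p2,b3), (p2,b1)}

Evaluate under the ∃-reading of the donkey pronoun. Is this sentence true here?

"it" takes "a bug" as antecedent — a donkey pronoun bound across the clause boundary.
Weak reading: every programmer p with some found-bug has at least one found-bug b such that fixed(p,b).
Per programmer: p1:✓  p2:✓  p3:✓  p4:✓  p5:✓
Every programmer in the restrictor has a witness.

True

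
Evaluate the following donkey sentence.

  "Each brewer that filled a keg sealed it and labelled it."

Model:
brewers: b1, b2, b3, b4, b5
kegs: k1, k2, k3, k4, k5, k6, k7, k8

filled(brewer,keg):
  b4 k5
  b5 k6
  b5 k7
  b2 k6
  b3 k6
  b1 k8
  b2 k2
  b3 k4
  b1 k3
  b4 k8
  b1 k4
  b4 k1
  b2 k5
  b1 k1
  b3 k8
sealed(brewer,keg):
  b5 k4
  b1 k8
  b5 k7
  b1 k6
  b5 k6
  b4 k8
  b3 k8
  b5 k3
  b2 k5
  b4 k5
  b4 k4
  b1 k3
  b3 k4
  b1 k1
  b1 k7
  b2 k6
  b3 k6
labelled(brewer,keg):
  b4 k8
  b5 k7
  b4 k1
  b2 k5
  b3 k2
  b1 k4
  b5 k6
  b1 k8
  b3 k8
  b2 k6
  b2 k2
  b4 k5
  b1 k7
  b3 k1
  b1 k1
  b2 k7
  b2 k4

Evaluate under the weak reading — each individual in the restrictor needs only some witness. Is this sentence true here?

"it" takes "a keg" as antecedent — a donkey pronoun bound across the clause boundary.
Weak reading: every brewer b with some filled-keg has at least one filled-keg k such that sealed(b,k) ∧ labelled(b,k).
Per brewer: b1:✓  b2:✓  b3:✓  b4:✓  b5:✓
Every brewer in the restrictor has a witness.

True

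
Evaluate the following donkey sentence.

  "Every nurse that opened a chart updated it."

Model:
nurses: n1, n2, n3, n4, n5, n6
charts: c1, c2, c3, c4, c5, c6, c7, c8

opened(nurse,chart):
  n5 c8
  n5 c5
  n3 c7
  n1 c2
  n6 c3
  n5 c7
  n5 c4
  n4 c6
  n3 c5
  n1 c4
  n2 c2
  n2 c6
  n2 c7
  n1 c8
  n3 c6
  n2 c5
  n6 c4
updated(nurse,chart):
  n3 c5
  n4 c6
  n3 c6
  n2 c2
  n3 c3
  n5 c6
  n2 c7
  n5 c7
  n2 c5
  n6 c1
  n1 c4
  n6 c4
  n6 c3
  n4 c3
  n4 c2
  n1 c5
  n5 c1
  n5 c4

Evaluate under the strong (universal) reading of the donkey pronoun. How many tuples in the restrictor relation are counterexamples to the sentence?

6

"it" takes "a chart" as antecedent — a donkey pronoun bound across the clause boundary.
Strong reading: for every (n,c) with opened(n,c), updated(n,c).
Restrictor pairs: (n1,c2) ✗  (n1,c4) ✓  (n1,c8) ✗  (n2,c2) ✓  (n2,c5) ✓  (n2,c6) ✗  (n2,c7) ✓  (n3,c5) ✓  (n3,c6) ✓  (n3,c7) ✗  (n4,c6) ✓  (n5,c4) ✓  (n5,c5) ✗  (n5,c7) ✓  (n5,c8) ✗  (n6,c3) ✓  (n6,c4) ✓
Counterexamples (restrictor pairs failing the scope): 6.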